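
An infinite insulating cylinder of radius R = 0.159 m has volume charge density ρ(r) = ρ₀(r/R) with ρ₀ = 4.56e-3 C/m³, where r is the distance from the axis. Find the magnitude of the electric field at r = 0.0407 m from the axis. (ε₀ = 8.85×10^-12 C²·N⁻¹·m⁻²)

1.79e6 N/C

Take a coaxial cylindrical Gaussian surface of radius r = 0.0407 m and length L (r < R).
Integrating ρ over the cross-section to radius r: λ_enc = (2πρ₀/R) ∫₀^r r'^2 dr' = 2πρ₀ r^3/(3·R) = 4.05×10^-6 C/m.
By Gauss's law (flux through the curved wall only), E·2πrL = λ_enc L/ε₀.
E = |λ_enc|/(2πε₀r) = (4.05×10^-6)/(2π·8.85×10^-12·0.0407) = 1.79×10^6 N/C.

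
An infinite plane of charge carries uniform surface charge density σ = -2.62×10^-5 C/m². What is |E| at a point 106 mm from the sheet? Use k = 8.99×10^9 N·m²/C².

By planar symmetry E is perpendicular to the sheet and uniform; use a Gaussian pillbox with flat faces of area A on each side of the sheet.
Flux Φ = 2EA and Q_enc = σA, so 2EA = σA/ε₀ ⇒ E = |σ|/(2ε₀), independent of distance.
E = 2πk|σ| = 2π(8.99×10^9)(2.62×10^-5) = 1.48×10^6 N/C.

|E| ≈ 1.48e6 N/C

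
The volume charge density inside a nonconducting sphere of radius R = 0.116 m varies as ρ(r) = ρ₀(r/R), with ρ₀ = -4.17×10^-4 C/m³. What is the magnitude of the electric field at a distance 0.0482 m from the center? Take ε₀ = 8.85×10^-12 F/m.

|E| ≈ 2.36×10^5 V/m

Take a concentric spherical Gaussian surface of radius r = 0.0482 m (r < R).
Integrate the density: Q_enc = 4π ∫₀^r ρ₀(r'/R)^1 r'² dr' = 4πρ₀ r^4/(4·R) = -6.096e-8 C.
Applying ∮E·dA = Q_enc/ε₀ with Φ = E(4πr²):
E = |Q_enc|/(4πε₀r²) = (6.096e-8)/(4π·8.85×10^-12·(0.0482)²) = 2.36×10^5 N/C.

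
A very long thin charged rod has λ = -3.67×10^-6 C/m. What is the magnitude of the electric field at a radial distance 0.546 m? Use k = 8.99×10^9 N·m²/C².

1.21e5 V/m

Choose a coaxial cylinder of radius r = 0.546 m (arbitrary length L) as the Gaussian surface.
Q_enc = λL, so λ_enc = -3.67×10^-6 C/m.
Gauss's law: E·2πrL = λ_enc L/ε₀.
E = 2k|λ_enc|/r = 2(8.99×10^9)(3.67×10^-6)/(0.546) = 1.21×10^5 N/C.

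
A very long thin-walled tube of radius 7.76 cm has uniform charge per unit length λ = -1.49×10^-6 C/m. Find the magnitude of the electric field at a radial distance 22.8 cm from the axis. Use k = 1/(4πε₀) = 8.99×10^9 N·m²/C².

Coaxial Gaussian cylinder, radius r = 22.8 cm, length L (r > 7.76 cm).
The full line charge is enclosed: λ_enc = -1.49e-6 C/m.
Applying ∮E·dA = Q_enc/ε₀ with the end caps contributing no flux:
E = 2k|λ_enc|/r = 2(8.99×10^9)(1.49×10^-6)/(0.228) = 1.18×10^5 N/C.

E ≈ 1.18×10^5 N/C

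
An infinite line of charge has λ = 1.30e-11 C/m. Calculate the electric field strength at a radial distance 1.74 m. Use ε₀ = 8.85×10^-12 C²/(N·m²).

By cylindrical symmetry E is radial; use a coaxial Gaussian cylinder of radius 1.74 m and length L.
Q_enc = λL, so λ_enc = 1.30×10^-11 C/m.
Since E is radial and uniform over the curved surface, Φ = E·2πrL = Q_enc/ε₀ = λ_enc L/ε₀.
E = |λ_enc|/(2πε₀r) = (1.30e-11)/(2π·8.85×10^-12·1.74) = 0.134 N/C.

|E| = 0.134 N/C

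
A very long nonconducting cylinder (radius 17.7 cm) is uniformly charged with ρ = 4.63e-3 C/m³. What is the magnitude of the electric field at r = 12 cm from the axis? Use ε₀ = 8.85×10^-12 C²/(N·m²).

|E| = 3.14×10^7 V/m

Take a coaxial cylindrical Gaussian surface of radius r = 12 cm and length L (r < R).
Charge inside radius r per length L is ρ·πr²·L, so λ_enc = ρπr² = 2.095×10^-4 C/m.
Applying ∮E·dA = Q_enc/ε₀ with the end caps contributing no flux:
E = |λ_enc|/(2πε₀r) = (2.095×10^-4)/(2π·8.85×10^-12·0.12) = 3.14×10^7 N/C.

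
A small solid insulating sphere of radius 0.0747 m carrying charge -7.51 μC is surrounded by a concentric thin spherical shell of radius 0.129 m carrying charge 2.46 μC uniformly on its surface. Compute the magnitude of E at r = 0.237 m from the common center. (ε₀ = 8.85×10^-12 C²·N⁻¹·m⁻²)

E ≈ 8.08×10^5 N/C

Use a concentric Gaussian sphere at r = 0.237 m (r > 0.129 m, enclosing both).
Q_enc = (-7.51 μC) + (2.46 μC) = -5.05×10^-6 C.
By Gauss's law, ∮E·dA = E·4πr² = Q_enc/ε₀.
E = |Q_enc|/(4πε₀r²) = (5.05×10^-6)/(4π·8.85×10^-12·(0.237)²) = 8.08×10^5 N/C.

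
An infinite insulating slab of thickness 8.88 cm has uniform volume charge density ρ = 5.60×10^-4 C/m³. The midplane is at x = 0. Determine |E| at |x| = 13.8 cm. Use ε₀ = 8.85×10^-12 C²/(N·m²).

The point |x| = 13.8 cm lies outside the slab (half-thickness 0.0444 m). A symmetric pillbox spanning the full slab encloses Q_enc = ρ·d·A.
Flux = 2EA ⇒ E = |ρ|d/(2ε₀), independent of distance outside.
E = (5.60e-4)(0.0888)/(2·8.85×10^-12) = 2.81×10^6 N/C.

E ≈ 2.81×10^6 N/C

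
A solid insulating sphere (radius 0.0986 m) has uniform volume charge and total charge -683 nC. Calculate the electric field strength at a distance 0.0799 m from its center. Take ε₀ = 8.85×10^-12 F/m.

Symmetry ⇒ E = E(r) r̂. Gaussian sphere of radius r = 0.0799 m (r < R).
For a uniform sphere the enclosed fraction is (r/R)³, so Q_enc = (-683 nC)(0.0799/0.0986)³ = -3.634×10^-7 C.
Gauss's law: E·4πr² = Q_enc/ε₀.
E = |Q_enc|/(4πε₀r²) = (3.634×10^-7)/(4π·8.85×10^-12·(0.0799)²) = 5.12e5 N/C.

E ≈ 5.12e5 N/C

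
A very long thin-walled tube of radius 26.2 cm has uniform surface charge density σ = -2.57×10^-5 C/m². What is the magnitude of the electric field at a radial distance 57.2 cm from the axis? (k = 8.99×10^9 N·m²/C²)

Take a coaxial cylindrical Gaussian surface of radius r = 57.2 cm and length L (r > 26.2 cm).
The whole shell is enclosed: λ_enc = σ·2πR = (-2.57×10^-5)·2π·(0.262) = -4.231×10^-5 C/m.
By Gauss's law (flux through the curved wall only), E·2πrL = λ_enc L/ε₀.
E = 2k|λ_enc|/r = 2(8.99×10^9)(4.231e-5)/(0.572) = 1.33e6 N/C.

|E| = 1.33×10^6 N/C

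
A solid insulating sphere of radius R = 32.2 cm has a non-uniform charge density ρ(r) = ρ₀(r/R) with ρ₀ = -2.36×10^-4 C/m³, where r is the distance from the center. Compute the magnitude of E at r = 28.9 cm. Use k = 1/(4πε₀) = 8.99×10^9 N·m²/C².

E = 1.73e6 N/C

Take a concentric spherical Gaussian surface of radius r = 28.9 cm (r < R).
Integrate the density: Q_enc = 4π ∫₀^r ρ₀(r'/R)^1 r'² dr' = 4πρ₀ r^4/(4·R) = -1.606×10^-5 C.
By Gauss's law, ∮E·dA = E·4πr² = Q_enc/ε₀.
E = k|Q_enc|/r² = (8.99×10^9)(1.606e-5)/(0.289)² = 1.73×10^6 N/C.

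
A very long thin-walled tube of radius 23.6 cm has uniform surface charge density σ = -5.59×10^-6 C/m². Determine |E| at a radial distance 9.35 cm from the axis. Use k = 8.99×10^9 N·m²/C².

E = 0

By cylindrical symmetry E is radial; use a coaxial Gaussian cylinder of radius 9.35 cm and length L (r < 23.6 cm, inside the shell).
No charge is enclosed, so Gauss's law gives E·2πrL = 0 ⇒ E = 0.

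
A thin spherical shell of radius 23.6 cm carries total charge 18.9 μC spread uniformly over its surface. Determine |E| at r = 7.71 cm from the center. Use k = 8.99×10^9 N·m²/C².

Symmetry ⇒ E = E(r) r̂. Gaussian sphere of radius r = 7.71 cm (inside the shell, r < 23.6 cm).
No charge lies within this surface, so Q_enc = 0 and Gauss's law gives E·4πr² = 0 ⇒ E = 0.

E = 0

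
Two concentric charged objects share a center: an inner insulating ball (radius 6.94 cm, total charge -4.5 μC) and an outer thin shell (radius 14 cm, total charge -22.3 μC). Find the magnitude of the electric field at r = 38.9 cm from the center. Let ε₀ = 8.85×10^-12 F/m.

By spherical symmetry E is radial; choose a Gaussian sphere of radius r = 38.9 cm (r > 14 cm, enclosing both).
Q_enc = (-4.5 μC) + (-22.3 μC) = -2.68e-5 C.
Gauss's law: E·4πr² = Q_enc/ε₀.
E = |Q_enc|/(4πε₀r²) = (2.68e-5)/(4π·8.85×10^-12·(0.389)²) = 1.59e6 N/C.

E ≈ 1.59×10^6 V/m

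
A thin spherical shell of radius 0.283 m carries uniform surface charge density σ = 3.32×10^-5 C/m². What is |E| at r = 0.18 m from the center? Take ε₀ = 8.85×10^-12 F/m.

Symmetry ⇒ E = E(r) r̂. Gaussian sphere of radius r = 0.18 m (inside the shell, r < 0.283 m).
All the charge is outside the Gaussian surface: Q_enc = 0, hence E = 0 everywhere inside the shell.

|E| = 0 N/C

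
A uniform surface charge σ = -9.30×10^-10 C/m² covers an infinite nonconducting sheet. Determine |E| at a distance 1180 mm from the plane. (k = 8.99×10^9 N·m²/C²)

|E| ≈ 52.5 N/C

The symmetry is planar: E is normal to the sheet and the same magnitude on both sides. Take a pillbox straddling the sheet with end-cap area A.
Only the two end caps contribute flux: Φ = 2EA. With Q_enc = σA, Gauss's law gives E = |σ|/(2ε₀).
E = 2πk|σ| = 2π(8.99×10^9)(9.30×10^-10) = 52.5 N/C.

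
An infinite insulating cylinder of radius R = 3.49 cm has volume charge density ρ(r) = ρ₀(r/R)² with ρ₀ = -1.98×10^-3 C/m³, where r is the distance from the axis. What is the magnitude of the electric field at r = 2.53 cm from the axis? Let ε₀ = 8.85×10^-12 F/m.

Choose a coaxial cylinder of radius r = 2.53 cm (arbitrary length L) as the Gaussian surface (r < R).
Integrating ρ over the cross-section to radius r: λ_enc = (2πρ₀/R²) ∫₀^r r'^3 dr' = 2πρ₀ r^4/(4·R²) = -1.046e-6 C/m.
By Gauss's law (flux through the curved wall only), E·2πrL = λ_enc L/ε₀.
E = |λ_enc|/(2πε₀r) = (1.046×10^-6)/(2π·8.85×10^-12·0.0253) = 7.44×10^5 N/C.

7.44e5 N/C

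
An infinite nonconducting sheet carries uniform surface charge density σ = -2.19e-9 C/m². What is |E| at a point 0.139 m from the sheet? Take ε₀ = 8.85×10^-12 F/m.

Choose a cylindrical pillbox piercing the sheet, end faces (area A) parallel to it.
Only the two end caps contribute flux: Φ = 2EA. With Q_enc = σA, Gauss's law gives E = |σ|/(2ε₀).
E = |σ|/(2ε₀) = (2.19×10^-9)/(2·8.85×10^-12) = 124 N/C.

124 V/m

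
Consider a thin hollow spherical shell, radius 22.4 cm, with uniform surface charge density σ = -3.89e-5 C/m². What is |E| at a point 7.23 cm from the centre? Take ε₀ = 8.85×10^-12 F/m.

|E| = 0 V/m

Symmetry ⇒ E = E(r) r̂. Gaussian sphere of radius r = 7.23 cm (inside the shell, r < 22.4 cm).
No charge lies within this surface, so Q_enc = 0 and Gauss's law gives E·4πr² = 0 ⇒ E = 0.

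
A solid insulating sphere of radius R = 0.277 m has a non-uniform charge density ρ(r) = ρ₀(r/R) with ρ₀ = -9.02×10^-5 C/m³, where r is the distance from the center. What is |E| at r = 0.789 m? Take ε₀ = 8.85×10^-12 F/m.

8.70e4 N/C

Take a concentric spherical Gaussian surface of radius r = 0.789 m (r > R, all charge enclosed).
Q_enc = 4π ∫₀^R ρ₀(r'/R)^1 r'² dr' = 4πρ₀R³/4 = -6.023×10^-6 C.
By Gauss's law, ∮E·dA = E·4πr² = Q_enc/ε₀.
E = |Q_enc|/(4πε₀r²) = (6.023×10^-6)/(4π·8.85×10^-12·(0.789)²) = 8.70e4 N/C.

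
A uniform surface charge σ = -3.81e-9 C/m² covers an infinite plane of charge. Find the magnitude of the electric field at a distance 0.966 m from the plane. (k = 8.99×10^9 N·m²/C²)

The symmetry is planar: E is normal to the sheet and the same magnitude on both sides. Take a pillbox straddling the sheet with end-cap area A.
Only the two end caps contribute flux: Φ = 2EA. With Q_enc = σA, Gauss's law gives E = |σ|/(2ε₀).
E = 2πk|σ| = 2π(8.99×10^9)(3.81×10^-9) = 215 N/C.

E ≈ 215 V/m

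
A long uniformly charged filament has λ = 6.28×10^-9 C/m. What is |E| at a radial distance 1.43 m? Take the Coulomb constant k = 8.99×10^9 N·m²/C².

Coaxial Gaussian cylinder, radius r = 1.43 m, length L.
Q_enc = λL, so λ_enc = 6.28×10^-9 C/m.
Since E is radial and uniform over the curved surface, Φ = E·2πrL = Q_enc/ε₀ = λ_enc L/ε₀.
E = 2k|λ_enc|/r = 2(8.99×10^9)(6.28×10^-9)/(1.43) = 79 N/C.

E ≈ 79 N/C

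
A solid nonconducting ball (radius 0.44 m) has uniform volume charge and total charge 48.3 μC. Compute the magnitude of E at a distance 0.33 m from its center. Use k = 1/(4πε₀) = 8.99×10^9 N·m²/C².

Use a concentric Gaussian sphere at r = 0.33 m (r < R).
For a uniform sphere the enclosed fraction is (r/R)³, so Q_enc = (48.3 μC)(0.33/0.44)³ = 2.038e-5 C.
Since E is radial and uniform over the Gaussian sphere, Φ = E·4πr² = Q_enc/ε₀.
E = k|Q_enc|/r² = (8.99×10^9)(2.038×10^-5)/(0.33)² = 1.68e6 N/C.

1.68×10^6 V/m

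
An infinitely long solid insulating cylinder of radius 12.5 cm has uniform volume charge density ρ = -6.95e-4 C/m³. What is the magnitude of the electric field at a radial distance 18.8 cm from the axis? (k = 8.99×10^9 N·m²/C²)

Take a coaxial cylindrical Gaussian surface of radius r = 18.8 cm and length L (r > 12.5 cm, full cross-section enclosed).
λ_enc = ρ·πR² = (-6.95×10^-4)π(0.125)² = -3.412×10^-5 C/m.
Gauss's law: E·2πrL = λ_enc L/ε₀.
E = 2k|λ_enc|/r = 2(8.99×10^9)(3.412e-5)/(0.188) = 3.26×10^6 N/C.

3.26×10^6 V/m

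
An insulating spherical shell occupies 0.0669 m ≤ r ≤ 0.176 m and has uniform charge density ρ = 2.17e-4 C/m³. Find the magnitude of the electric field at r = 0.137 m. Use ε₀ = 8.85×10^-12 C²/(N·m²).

|E| = 9.89e5 V/m

Symmetry ⇒ E = E(r) r̂. Gaussian sphere of radius r = 0.137 m (within the shell material, 0.0669 m < r < 0.176 m).
Enclosed charge is the volume from a to r: Q_enc = (4π/3)ρ(r³ − a³) = 2.065×10^-6 C.
Gauss's law: E·4πr² = Q_enc/ε₀.
E = |Q_enc|/(4πε₀r²) = (2.065×10^-6)/(4π·8.85×10^-12·(0.137)²) = 9.89e5 N/C.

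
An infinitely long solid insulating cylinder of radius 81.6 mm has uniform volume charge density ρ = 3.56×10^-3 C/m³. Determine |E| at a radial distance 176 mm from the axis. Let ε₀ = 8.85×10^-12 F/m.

Coaxial Gaussian cylinder, radius r = 176 mm, length L (r > 81.6 mm, full cross-section enclosed).
λ_enc = ρ·πR² = (3.56×10^-3)π(0.0816)² = 7.447×10^-5 C/m.
Gauss's law: E·2πrL = λ_enc L/ε₀.
E = |λ_enc|/(2πε₀r) = (7.447×10^-5)/(2π·8.85×10^-12·0.176) = 7.61×10^6 N/C.

E ≈ 7.61×10^6 N/C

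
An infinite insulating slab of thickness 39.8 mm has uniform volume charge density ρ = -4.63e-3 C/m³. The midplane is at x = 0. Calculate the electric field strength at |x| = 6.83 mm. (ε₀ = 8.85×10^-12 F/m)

E = 3.57e6 N/C

By symmetry E is perpendicular to the slab. A Gaussian pillbox from −6.83 mm to +6.83 mm (face area A) lies entirely within the slab.
Q_enc = ρ·(2x)·A and flux = 2EA, so 2EA = 2ρxA/ε₀ ⇒ E = |ρ|x/ε₀.
E = (4.63×10^-3)(0.00683)/(8.85×10^-12) = 3.57×10^6 N/C.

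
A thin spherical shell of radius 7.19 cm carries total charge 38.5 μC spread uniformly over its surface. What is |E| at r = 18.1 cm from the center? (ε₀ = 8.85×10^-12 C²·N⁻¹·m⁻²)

1.06×10^7 V/m

Take a concentric spherical Gaussian surface of radius r = 18.1 cm (r > 7.19 cm).
The entire shell is enclosed: Q_enc = 3.85×10^-5 C.
Gauss's law: E·4πr² = Q_enc/ε₀.
E = |Q_enc|/(4πε₀r²) = (3.85×10^-5)/(4π·8.85×10^-12·(0.181)²) = 1.06×10^7 N/C.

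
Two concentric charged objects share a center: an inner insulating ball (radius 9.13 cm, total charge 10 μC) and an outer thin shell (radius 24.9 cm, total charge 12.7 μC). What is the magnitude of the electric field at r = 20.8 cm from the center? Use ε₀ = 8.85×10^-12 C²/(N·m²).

Take a concentric spherical Gaussian surface of radius r = 20.8 cm (between the bodies, 9.13 cm < r < 24.9 cm).
Only the inner charge is enclosed; the outer shell contributes nothing inside itself. Q_enc = 10 μC = 1.00e-5 C.
By Gauss's law, ∮E·dA = E·4πr² = Q_enc/ε₀.
E = |Q_enc|/(4πε₀r²) = (1.00e-5)/(4π·8.85×10^-12·(0.208)²) = 2.08×10^6 N/C.

E = 2.08×10^6 N/C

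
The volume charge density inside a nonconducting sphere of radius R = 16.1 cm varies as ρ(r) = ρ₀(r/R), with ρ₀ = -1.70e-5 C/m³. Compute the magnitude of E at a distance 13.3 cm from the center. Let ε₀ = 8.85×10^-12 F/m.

Use a concentric Gaussian sphere at r = 13.3 cm (r < R).
Q_enc = ∫₀^r ρ(r')·4πr'² dr' = (4πρ₀/R) ∫₀^r r'^3 dr' = 4πρ₀ r^4/(4·R) = -1.038×10^-7 C.
Applying ∮E·dA = Q_enc/ε₀ with Φ = E(4πr²):
E = |Q_enc|/(4πε₀r²) = (1.038×10^-7)/(4π·8.85×10^-12·(0.133)²) = 5.28e4 N/C.

E = 5.28×10^4 V/m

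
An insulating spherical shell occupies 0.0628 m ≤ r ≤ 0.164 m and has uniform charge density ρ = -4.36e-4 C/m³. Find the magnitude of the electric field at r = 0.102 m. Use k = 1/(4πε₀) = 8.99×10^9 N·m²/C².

Take a concentric spherical Gaussian surface of radius r = 0.102 m (within the shell material, 0.0628 m < r < 0.164 m).
Enclosed charge is the volume from a to r: Q_enc = (4π/3)ρ(r³ − a³) = -1.486e-6 C.
Since E is radial and uniform over the Gaussian sphere, Φ = E·4πr² = Q_enc/ε₀.
E = k|Q_enc|/r² = (8.99×10^9)(1.486e-6)/(0.102)² = 1.28×10^6 N/C.

|E| = 1.28×10^6 N/C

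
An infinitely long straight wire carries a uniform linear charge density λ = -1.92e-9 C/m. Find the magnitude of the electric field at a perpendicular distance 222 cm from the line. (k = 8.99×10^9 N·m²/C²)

Take a coaxial cylindrical Gaussian surface of radius r = 222 cm and length L.
Q_enc = λL, so λ_enc = -1.92e-9 C/m.
By Gauss's law (flux through the curved wall only), E·2πrL = λ_enc L/ε₀.
E = 2k|λ_enc|/r = 2(8.99×10^9)(1.92e-9)/(2.22) = 15.6 N/C.

E ≈ 15.6 V/m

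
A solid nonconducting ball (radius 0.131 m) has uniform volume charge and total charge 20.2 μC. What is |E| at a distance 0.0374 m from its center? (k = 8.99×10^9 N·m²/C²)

By spherical symmetry E is radial; choose a Gaussian sphere of radius r = 0.0374 m (r < R).
For a uniform sphere the enclosed fraction is (r/R)³, so Q_enc = (20.2 μC)(0.0374/0.131)³ = 4.701e-7 C.
Gauss's law: E·4πr² = Q_enc/ε₀.
E = k|Q_enc|/r² = (8.99×10^9)(4.701×10^-7)/(0.0374)² = 3.02e6 N/C.

|E| = 3.02×10^6 N/C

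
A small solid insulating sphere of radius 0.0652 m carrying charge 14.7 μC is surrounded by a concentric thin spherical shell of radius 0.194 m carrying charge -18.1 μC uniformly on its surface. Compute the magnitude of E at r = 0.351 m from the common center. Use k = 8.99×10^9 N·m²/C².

Use a concentric Gaussian sphere at r = 0.351 m (r > 0.194 m, enclosing both).
Q_enc = (14.7 μC) + (-18.1 μC) = -3.40×10^-6 C.
Since E is radial and uniform over the Gaussian sphere, Φ = E·4πr² = Q_enc/ε₀.
E = k|Q_enc|/r² = (8.99×10^9)(3.40×10^-6)/(0.351)² = 2.48e5 N/C.

E = 2.48×10^5 N/C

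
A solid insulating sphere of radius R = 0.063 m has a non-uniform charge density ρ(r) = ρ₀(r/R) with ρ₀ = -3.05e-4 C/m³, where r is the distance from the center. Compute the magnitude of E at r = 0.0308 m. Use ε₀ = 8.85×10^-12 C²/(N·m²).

E = 1.30×10^5 N/C

By spherical symmetry E is radial; choose a Gaussian sphere of radius r = 0.0308 m (r < R).
Q_enc = ∫₀^r ρ(r')·4πr'² dr' = (4πρ₀/R) ∫₀^r r'^3 dr' = 4πρ₀ r^4/(4·R) = -1.369×10^-8 C.
Since E is radial and uniform over the Gaussian sphere, Φ = E·4πr² = Q_enc/ε₀.
E = |Q_enc|/(4πε₀r²) = (1.369e-8)/(4π·8.85×10^-12·(0.0308)²) = 1.30×10^5 N/C.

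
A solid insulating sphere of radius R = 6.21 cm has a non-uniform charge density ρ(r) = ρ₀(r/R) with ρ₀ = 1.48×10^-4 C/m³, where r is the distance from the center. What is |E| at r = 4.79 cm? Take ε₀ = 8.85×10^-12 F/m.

Symmetry ⇒ E = E(r) r̂. Gaussian sphere of radius r = 4.79 cm (r < R).
Q_enc = ∫₀^r ρ(r')·4πr'² dr' = (4πρ₀/R) ∫₀^r r'^3 dr' = 4πρ₀ r^4/(4·R) = 3.942×10^-8 C.
By Gauss's law, ∮E·dA = E·4πr² = Q_enc/ε₀.
E = |Q_enc|/(4πε₀r²) = (3.942×10^-8)/(4π·8.85×10^-12·(0.0479)²) = 1.54×10^5 N/C.

1.54×10^5 N/C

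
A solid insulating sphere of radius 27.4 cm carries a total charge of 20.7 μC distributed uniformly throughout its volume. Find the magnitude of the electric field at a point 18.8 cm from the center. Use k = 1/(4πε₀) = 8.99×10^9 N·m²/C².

Use a concentric Gaussian sphere at r = 18.8 cm (r < R).
Only the charge within r is enclosed: Q_enc = Q·(r/R)³ = (20.7 μC)·(18.8 cm/27.4 cm)³ = 6.686×10^-6 C.
By Gauss's law, ∮E·dA = E·4πr² = Q_enc/ε₀.
E = k|Q_enc|/r² = (8.99×10^9)(6.686e-6)/(0.188)² = 1.70×10^6 N/C.

1.70×10^6 V/m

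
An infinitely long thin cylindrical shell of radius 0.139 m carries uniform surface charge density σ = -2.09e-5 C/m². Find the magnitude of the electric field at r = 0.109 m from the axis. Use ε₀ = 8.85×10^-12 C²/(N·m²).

Take a coaxial cylindrical Gaussian surface of radius r = 0.109 m and length L (r < 0.139 m, inside the shell).
No charge is enclosed, so Gauss's law gives E·2πrL = 0 ⇒ E = 0.

|E| = 0 V/m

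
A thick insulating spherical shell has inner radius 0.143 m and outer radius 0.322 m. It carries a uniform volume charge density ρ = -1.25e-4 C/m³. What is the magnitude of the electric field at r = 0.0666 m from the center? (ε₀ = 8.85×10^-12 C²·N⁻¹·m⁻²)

Use a concentric Gaussian sphere at r = 0.0666 m (r < 0.143 m, inside the empty cavity).
No charge is enclosed, so by Gauss's law E·4πr² = 0 ⇒ E = 0.

E = 0 (no enclosed charge)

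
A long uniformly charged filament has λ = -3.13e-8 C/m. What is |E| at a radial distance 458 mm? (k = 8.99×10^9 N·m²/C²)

By cylindrical symmetry E is radial; use a coaxial Gaussian cylinder of radius 458 mm and length L.
Q_enc = λL, so λ_enc = -3.13e-8 C/m.
Applying ∮E·dA = Q_enc/ε₀ with the end caps contributing no flux:
E = 2k|λ_enc|/r = 2(8.99×10^9)(3.13×10^-8)/(0.458) = 1.23×10^3 N/C.

|E| ≈ 1.23×10^3 V/m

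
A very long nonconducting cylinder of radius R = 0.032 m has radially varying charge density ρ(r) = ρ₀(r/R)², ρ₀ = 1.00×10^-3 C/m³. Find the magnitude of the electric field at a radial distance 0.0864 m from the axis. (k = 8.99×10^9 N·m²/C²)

|E| = 3.35e5 V/m

Coaxial Gaussian cylinder, radius r = 0.0864 m, length L (r > R, full charge per length enclosed).
λ_enc = 2π ∫₀^R ρ₀(r'/R)^2 r' dr' = 2πρ₀R²/4 = 1.608×10^-6 C/m.
Since E is radial and uniform over the curved surface, Φ = E·2πrL = Q_enc/ε₀ = λ_enc L/ε₀.
E = 2k|λ_enc|/r = 2(8.99×10^9)(1.608×10^-6)/(0.0864) = 3.35e5 N/C.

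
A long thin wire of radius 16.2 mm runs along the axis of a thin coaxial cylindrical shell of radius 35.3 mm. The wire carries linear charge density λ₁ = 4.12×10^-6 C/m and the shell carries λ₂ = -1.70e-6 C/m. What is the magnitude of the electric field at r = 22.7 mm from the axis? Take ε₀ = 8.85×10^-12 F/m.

3.26×10^6 N/C

Take a coaxial cylindrical Gaussian surface of radius r = 22.7 mm and length L (between the conductors, 16.2 mm < r < 35.3 mm).
The shell at 35.3 mm lies outside the Gaussian surface, so λ_enc = λ₁ = 4.12×10^-6 C/m.
Applying ∮E·dA = Q_enc/ε₀ with the end caps contributing no flux:
E = |λ_enc|/(2πε₀r) = (4.12×10^-6)/(2π·8.85×10^-12·0.0227) = 3.26e6 N/C.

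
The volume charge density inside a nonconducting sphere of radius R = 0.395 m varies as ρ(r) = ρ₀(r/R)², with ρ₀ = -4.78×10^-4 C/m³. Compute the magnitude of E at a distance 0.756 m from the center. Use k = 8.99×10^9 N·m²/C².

E ≈ 1.16×10^6 N/C

By spherical symmetry E is radial; choose a Gaussian sphere of radius r = 0.756 m (r > R, all charge enclosed).
Q_enc = 4π ∫₀^R ρ₀(r'/R)^2 r'² dr' = 4πρ₀R³/5 = -7.404×10^-5 C.
Gauss's law: E·4πr² = Q_enc/ε₀.
E = k|Q_enc|/r² = (8.99×10^9)(7.404×10^-5)/(0.756)² = 1.16×10^6 N/C.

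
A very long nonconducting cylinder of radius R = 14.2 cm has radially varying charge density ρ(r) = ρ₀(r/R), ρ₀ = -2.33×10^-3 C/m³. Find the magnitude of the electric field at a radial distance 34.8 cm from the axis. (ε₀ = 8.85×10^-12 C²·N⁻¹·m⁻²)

Take a coaxial cylindrical Gaussian surface of radius r = 34.8 cm and length L (r > R, full charge per length enclosed).
λ_enc = 2π ∫₀^R ρ₀(r'/R)^1 r' dr' = 2πρ₀R²/3 = -9.84×10^-5 C/m.
Since E is radial and uniform over the curved surface, Φ = E·2πrL = Q_enc/ε₀ = λ_enc L/ε₀.
E = |λ_enc|/(2πε₀r) = (9.84×10^-5)/(2π·8.85×10^-12·0.348) = 5.08×10^6 N/C.

E ≈ 5.08×10^6 N/C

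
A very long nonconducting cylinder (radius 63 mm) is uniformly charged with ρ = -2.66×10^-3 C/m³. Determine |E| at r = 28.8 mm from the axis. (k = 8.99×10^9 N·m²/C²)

Take a coaxial cylindrical Gaussian surface of radius r = 28.8 mm and length L (r < R).
Charge inside radius r per length L is ρ·πr²·L, so λ_enc = ρπr² = -6.931×10^-6 C/m.
Applying ∮E·dA = Q_enc/ε₀ with the end caps contributing no flux:
E = 2k|λ_enc|/r = 2(8.99×10^9)(6.931×10^-6)/(0.0288) = 4.33×10^6 N/C.

E ≈ 4.33×10^6 V/m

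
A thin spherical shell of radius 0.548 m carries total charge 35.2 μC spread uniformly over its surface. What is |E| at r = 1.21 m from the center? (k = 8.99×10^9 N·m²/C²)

By spherical symmetry E is radial; choose a Gaussian sphere of radius r = 1.21 m (r > 0.548 m).
The entire shell is enclosed: Q_enc = 3.52e-5 C.
By Gauss's law, ∮E·dA = E·4πr² = Q_enc/ε₀.
E = k|Q_enc|/r² = (8.99×10^9)(3.52×10^-5)/(1.21)² = 2.16×10^5 N/C.

|E| = 2.16e5 V/m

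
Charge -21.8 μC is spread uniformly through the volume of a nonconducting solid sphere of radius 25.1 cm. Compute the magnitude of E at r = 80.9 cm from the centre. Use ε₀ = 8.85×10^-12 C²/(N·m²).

E ≈ 3.00×10^5 N/C

Use a concentric Gaussian sphere at r = 80.9 cm (r > R, so the entire charge is enclosed).
Q_enc = -21.8 μC = -2.18e-5 C.
Gauss's law: E·4πr² = Q_enc/ε₀.
E = |Q_enc|/(4πε₀r²) = (2.18×10^-5)/(4π·8.85×10^-12·(0.809)²) = 3.00×10^5 N/C.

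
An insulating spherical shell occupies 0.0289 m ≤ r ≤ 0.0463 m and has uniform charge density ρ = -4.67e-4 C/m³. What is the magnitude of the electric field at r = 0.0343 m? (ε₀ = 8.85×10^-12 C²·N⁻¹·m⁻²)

Symmetry ⇒ E = E(r) r̂. Gaussian sphere of radius r = 0.0343 m (within the shell material, 0.0289 m < r < 0.0463 m).
Enclosed charge is the volume from a to r: Q_enc = (4π/3)ρ(r³ − a³) = -3.172×10^-8 C.
Gauss's law: E·4πr² = Q_enc/ε₀.
E = |Q_enc|/(4πε₀r²) = (3.172×10^-8)/(4π·8.85×10^-12·(0.0343)²) = 2.42×10^5 N/C.

|E| = 2.42×10^5 V/m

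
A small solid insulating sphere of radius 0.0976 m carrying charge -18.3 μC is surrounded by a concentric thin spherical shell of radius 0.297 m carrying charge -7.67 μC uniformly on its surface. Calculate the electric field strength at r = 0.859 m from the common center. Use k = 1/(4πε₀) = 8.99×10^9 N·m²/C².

Use a concentric Gaussian sphere at r = 0.859 m (r > 0.297 m, enclosing both).
Q_enc = (-18.3 μC) + (-7.67 μC) = -2.597×10^-5 C.
Applying ∮E·dA = Q_enc/ε₀ with Φ = E(4πr²):
E = k|Q_enc|/r² = (8.99×10^9)(2.597×10^-5)/(0.859)² = 3.16e5 N/C.

3.16e5 N/C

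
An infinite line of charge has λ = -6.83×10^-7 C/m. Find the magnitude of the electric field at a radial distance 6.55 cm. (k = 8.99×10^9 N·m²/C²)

Choose a coaxial cylinder of radius r = 6.55 cm (arbitrary length L) as the Gaussian surface.
Q_enc = λL, so λ_enc = -6.83×10^-7 C/m.
Since E is radial and uniform over the curved surface, Φ = E·2πrL = Q_enc/ε₀ = λ_enc L/ε₀.
E = 2k|λ_enc|/r = 2(8.99×10^9)(6.83e-7)/(0.0655) = 1.87×10^5 N/C.

1.87×10^5 N/C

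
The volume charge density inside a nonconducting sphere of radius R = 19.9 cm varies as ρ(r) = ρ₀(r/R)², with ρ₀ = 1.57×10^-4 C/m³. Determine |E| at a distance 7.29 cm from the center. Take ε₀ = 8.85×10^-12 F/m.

E = 3.47×10^4 V/m

By spherical symmetry E is radial; choose a Gaussian sphere of radius r = 7.29 cm (r < R).
Integrate the density: Q_enc = 4π ∫₀^r ρ₀(r'/R)^2 r'² dr' = 4πρ₀ r^5/(5·R²) = 2.051×10^-8 C.
Gauss's law: E·4πr² = Q_enc/ε₀.
E = |Q_enc|/(4πε₀r²) = (2.051×10^-8)/(4π·8.85×10^-12·(0.0729)²) = 3.47×10^4 N/C.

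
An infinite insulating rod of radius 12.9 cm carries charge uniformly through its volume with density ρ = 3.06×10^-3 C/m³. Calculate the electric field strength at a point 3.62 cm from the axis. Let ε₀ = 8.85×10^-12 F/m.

E = 6.26×10^6 N/C

By cylindrical symmetry E is radial; use a coaxial Gaussian cylinder of radius 3.62 cm and length L (r < R).
Enclosed charge per unit length: λ_enc = ρ·πr² = (3.06×10^-3)π(0.0362)² = 1.26×10^-5 C/m.
By Gauss's law (flux through the curved wall only), E·2πrL = λ_enc L/ε₀.
E = |λ_enc|/(2πε₀r) = (1.26×10^-5)/(2π·8.85×10^-12·0.0362) = 6.26×10^6 N/C.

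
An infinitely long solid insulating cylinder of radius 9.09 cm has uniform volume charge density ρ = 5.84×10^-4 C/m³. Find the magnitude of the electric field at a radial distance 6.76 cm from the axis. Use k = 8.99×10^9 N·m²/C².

|E| ≈ 2.23×10^6 N/C

By cylindrical symmetry E is radial; use a coaxial Gaussian cylinder of radius 6.76 cm and length L (r < R).
Enclosed charge per unit length: λ_enc = ρ·πr² = (5.84×10^-4)π(0.0676)² = 8.384e-6 C/m.
Since E is radial and uniform over the curved surface, Φ = E·2πrL = Q_enc/ε₀ = λ_enc L/ε₀.
E = 2k|λ_enc|/r = 2(8.99×10^9)(8.384×10^-6)/(0.0676) = 2.23×10^6 N/C.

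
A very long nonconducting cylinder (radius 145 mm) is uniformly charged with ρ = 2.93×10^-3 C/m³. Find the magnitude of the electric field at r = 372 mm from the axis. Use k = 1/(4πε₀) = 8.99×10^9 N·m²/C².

E = 9.35e6 N/C

Coaxial Gaussian cylinder, radius r = 372 mm, length L (r > 145 mm, full cross-section enclosed).
λ_enc = ρ·πR² = (2.93×10^-3)π(0.145)² = 1.935×10^-4 C/m.
Gauss's law: E·2πrL = λ_enc L/ε₀.
E = 2k|λ_enc|/r = 2(8.99×10^9)(1.935×10^-4)/(0.372) = 9.35×10^6 N/C.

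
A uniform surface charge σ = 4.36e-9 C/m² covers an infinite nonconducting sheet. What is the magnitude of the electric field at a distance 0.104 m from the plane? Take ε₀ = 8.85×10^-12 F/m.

E = 246 V/m

Choose a cylindrical pillbox piercing the sheet, end faces (area A) parallel to it.
Only the two end caps contribute flux: Φ = 2EA. With Q_enc = σA, Gauss's law gives E = |σ|/(2ε₀).
E = |σ|/(2ε₀) = (4.36e-9)/(2·8.85×10^-12) = 246 N/C.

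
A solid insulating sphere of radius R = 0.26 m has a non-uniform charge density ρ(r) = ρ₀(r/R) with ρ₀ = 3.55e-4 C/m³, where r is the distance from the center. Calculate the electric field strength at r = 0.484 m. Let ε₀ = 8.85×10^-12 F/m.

E = 7.52×10^5 N/C

By spherical symmetry E is radial; choose a Gaussian sphere of radius r = 0.484 m (r > R, all charge enclosed).
Q_enc = 4π ∫₀^R ρ₀(r'/R)^1 r'² dr' = 4πρ₀R³/4 = 1.96×10^-5 C.
Applying ∮E·dA = Q_enc/ε₀ with Φ = E(4πr²):
E = |Q_enc|/(4πε₀r²) = (1.96e-5)/(4π·8.85×10^-12·(0.484)²) = 7.52×10^5 N/C.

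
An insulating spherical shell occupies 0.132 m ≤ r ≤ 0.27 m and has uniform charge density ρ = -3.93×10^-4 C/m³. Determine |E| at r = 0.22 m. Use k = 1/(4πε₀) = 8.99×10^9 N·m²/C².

By spherical symmetry E is radial; choose a Gaussian sphere of radius r = 0.22 m (within the shell material, 0.132 m < r < 0.27 m).
Enclosed charge is the volume from a to r: Q_enc = (4π/3)ρ(r³ − a³) = -1.374×10^-5 C.
Applying ∮E·dA = Q_enc/ε₀ with Φ = E(4πr²):
E = k|Q_enc|/r² = (8.99×10^9)(1.374×10^-5)/(0.22)² = 2.55×10^6 N/C.

E = 2.55×10^6 N/C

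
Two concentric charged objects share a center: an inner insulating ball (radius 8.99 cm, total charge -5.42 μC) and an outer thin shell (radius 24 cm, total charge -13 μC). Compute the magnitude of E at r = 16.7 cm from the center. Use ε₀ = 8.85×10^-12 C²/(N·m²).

E ≈ 1.75×10^6 N/C

By spherical symmetry E is radial; choose a Gaussian sphere of radius r = 16.7 cm (between the bodies, 8.99 cm < r < 24 cm).
The shell at 24 cm lies outside the Gaussian surface, so Q_enc = -5.42 μC = -5.42×10^-6 C.
Gauss's law: E·4πr² = Q_enc/ε₀.
E = |Q_enc|/(4πε₀r²) = (5.42e-6)/(4π·8.85×10^-12·(0.167)²) = 1.75e6 N/C.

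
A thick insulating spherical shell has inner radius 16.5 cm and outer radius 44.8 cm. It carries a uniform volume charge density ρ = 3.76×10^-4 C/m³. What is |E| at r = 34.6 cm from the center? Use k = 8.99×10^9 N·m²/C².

Use a concentric Gaussian sphere at r = 34.6 cm (within the shell material, 16.5 cm < r < 44.8 cm).
Only the shell between 16.5 cm and r is enclosed: Q_enc = ρ·(4π/3)(r³ − a³) = (3.76e-4)·(4π/3)·((0.346)³ − (0.165)³) = 5.816×10^-5 C.
By Gauss's law, ∮E·dA = E·4πr² = Q_enc/ε₀.
E = k|Q_enc|/r² = (8.99×10^9)(5.816e-5)/(0.346)² = 4.37×10^6 N/C.

|E| ≈ 4.37×10^6 N/C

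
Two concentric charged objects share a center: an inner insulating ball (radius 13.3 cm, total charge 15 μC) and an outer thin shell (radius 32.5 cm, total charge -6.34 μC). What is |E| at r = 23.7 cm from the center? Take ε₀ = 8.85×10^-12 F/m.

Use a concentric Gaussian sphere at r = 23.7 cm (between the bodies, 13.3 cm < r < 32.5 cm).
The shell at 32.5 cm lies outside the Gaussian surface, so Q_enc = 15 μC = 1.50e-5 C.
Gauss's law: E·4πr² = Q_enc/ε₀.
E = |Q_enc|/(4πε₀r²) = (1.50e-5)/(4π·8.85×10^-12·(0.237)²) = 2.40e6 N/C.

E ≈ 2.40×10^6 V/m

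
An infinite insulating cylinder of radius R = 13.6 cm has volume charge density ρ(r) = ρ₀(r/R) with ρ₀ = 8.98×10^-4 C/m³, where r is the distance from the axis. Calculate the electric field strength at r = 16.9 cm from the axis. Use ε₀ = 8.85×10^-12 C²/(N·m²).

Take a coaxial cylindrical Gaussian surface of radius r = 16.9 cm and length L (r > R, full charge per length enclosed).
λ_enc = 2π ∫₀^R ρ₀(r'/R)^1 r' dr' = 2πρ₀R²/3 = 3.479×10^-5 C/m.
Gauss's law: E·2πrL = λ_enc L/ε₀.
E = |λ_enc|/(2πε₀r) = (3.479×10^-5)/(2π·8.85×10^-12·0.169) = 3.70e6 N/C.

|E| ≈ 3.70×10^6 N/C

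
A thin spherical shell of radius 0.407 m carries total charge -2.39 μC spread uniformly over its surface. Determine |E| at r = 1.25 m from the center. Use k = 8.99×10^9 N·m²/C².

|E| ≈ 1.38×10^4 N/C

Use a concentric Gaussian sphere at r = 1.25 m (r > 0.407 m).
The entire shell is enclosed: Q_enc = -2.39e-6 C.
Since E is radial and uniform over the Gaussian sphere, Φ = E·4πr² = Q_enc/ε₀.
E = k|Q_enc|/r² = (8.99×10^9)(2.39e-6)/(1.25)² = 1.38×10^4 N/C.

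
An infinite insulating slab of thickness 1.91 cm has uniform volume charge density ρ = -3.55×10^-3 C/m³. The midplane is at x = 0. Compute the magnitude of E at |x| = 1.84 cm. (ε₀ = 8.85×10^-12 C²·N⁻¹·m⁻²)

E ≈ 3.83×10^6 N/C

The point |x| = 1.84 cm lies outside the slab (half-thickness 0.00955 m). A symmetric pillbox spanning the full slab encloses Q_enc = ρ·d·A.
Flux = 2EA ⇒ E = |ρ|d/(2ε₀), independent of distance outside.
E = (3.55e-3)(0.0191)/(2·8.85×10^-12) = 3.83e6 N/C.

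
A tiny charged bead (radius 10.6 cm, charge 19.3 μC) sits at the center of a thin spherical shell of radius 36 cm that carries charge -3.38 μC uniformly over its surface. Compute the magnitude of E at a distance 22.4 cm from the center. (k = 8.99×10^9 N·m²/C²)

E = 3.46×10^6 V/m

Take a concentric spherical Gaussian surface of radius r = 22.4 cm (between the bodies, 10.6 cm < r < 36 cm).
The shell at 36 cm lies outside the Gaussian surface, so Q_enc = 19.3 μC = 1.93×10^-5 C.
Gauss's law: E·4πr² = Q_enc/ε₀.
E = k|Q_enc|/r² = (8.99×10^9)(1.93×10^-5)/(0.224)² = 3.46e6 N/C.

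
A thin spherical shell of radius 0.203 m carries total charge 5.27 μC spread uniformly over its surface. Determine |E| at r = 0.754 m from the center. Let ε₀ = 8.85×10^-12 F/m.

Use a concentric Gaussian sphere at r = 0.754 m (r > 0.203 m).
The entire shell is enclosed: Q_enc = 5.27e-6 C.
Applying ∮E·dA = Q_enc/ε₀ with Φ = E(4πr²):
E = |Q_enc|/(4πε₀r²) = (5.27×10^-6)/(4π·8.85×10^-12·(0.754)²) = 8.34×10^4 N/C.

E = 8.34×10^4 N/C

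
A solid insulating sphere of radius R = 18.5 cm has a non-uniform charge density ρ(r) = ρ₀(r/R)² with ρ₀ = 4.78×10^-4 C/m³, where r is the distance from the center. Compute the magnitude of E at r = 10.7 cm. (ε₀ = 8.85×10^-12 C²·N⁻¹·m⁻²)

Symmetry ⇒ E = E(r) r̂. Gaussian sphere of radius r = 10.7 cm (r < R).
Q_enc = ∫₀^r ρ(r')·4πr'² dr' = (4πρ₀/R²) ∫₀^r r'^4 dr' = 4πρ₀ r^5/(5·R²) = 4.923e-7 C.
Since E is radial and uniform over the Gaussian sphere, Φ = E·4πr² = Q_enc/ε₀.
E = |Q_enc|/(4πε₀r²) = (4.923e-7)/(4π·8.85×10^-12·(0.107)²) = 3.87×10^5 N/C.

|E| ≈ 3.87×10^5 V/m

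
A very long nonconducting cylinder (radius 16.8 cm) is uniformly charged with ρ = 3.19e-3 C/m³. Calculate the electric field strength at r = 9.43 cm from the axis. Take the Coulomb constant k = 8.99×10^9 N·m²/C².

By cylindrical symmetry E is radial; use a coaxial Gaussian cylinder of radius 9.43 cm and length L (r < R).
Charge inside radius r per length L is ρ·πr²·L, so λ_enc = ρπr² = 8.912×10^-5 C/m.
Applying ∮E·dA = Q_enc/ε₀ with the end caps contributing no flux:
E = 2k|λ_enc|/r = 2(8.99×10^9)(8.912×10^-5)/(0.0943) = 1.70e7 N/C.

E = 1.70×10^7 N/C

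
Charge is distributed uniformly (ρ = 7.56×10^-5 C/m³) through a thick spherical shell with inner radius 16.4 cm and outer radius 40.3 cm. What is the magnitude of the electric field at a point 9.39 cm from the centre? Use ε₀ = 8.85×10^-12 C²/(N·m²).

|E| = 0 V/m

Symmetry ⇒ E = E(r) r̂. Gaussian sphere of radius r = 9.39 cm (r < 16.4 cm, inside the empty cavity).
Q_enc = 0 (all charge lies at larger r); Gauss's law gives E = 0.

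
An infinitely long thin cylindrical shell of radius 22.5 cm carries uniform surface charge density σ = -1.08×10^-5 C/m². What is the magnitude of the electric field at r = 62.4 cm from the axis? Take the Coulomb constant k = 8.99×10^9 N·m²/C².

Choose a coaxial cylinder of radius r = 62.4 cm (arbitrary length L) as the Gaussian surface (r > 22.5 cm).
The whole shell is enclosed: λ_enc = σ·2πR = (-1.08×10^-5)·2π·(0.225) = -1.527e-5 C/m.
Since E is radial and uniform over the curved surface, Φ = E·2πrL = Q_enc/ε₀ = λ_enc L/ε₀.
E = 2k|λ_enc|/r = 2(8.99×10^9)(1.527e-5)/(0.624) = 4.40e5 N/C.

E = 4.40×10^5 N/C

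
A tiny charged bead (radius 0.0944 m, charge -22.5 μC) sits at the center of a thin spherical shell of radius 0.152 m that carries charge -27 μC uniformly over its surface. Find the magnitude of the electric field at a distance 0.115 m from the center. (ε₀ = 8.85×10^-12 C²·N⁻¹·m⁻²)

|E| ≈ 1.53×10^7 V/m

By spherical symmetry E is radial; choose a Gaussian sphere of radius r = 0.115 m (between the bodies, 0.0944 m < r < 0.152 m).
Only the inner charge is enclosed; the outer shell contributes nothing inside itself. Q_enc = -22.5 μC = -2.25×10^-5 C.
By Gauss's law, ∮E·dA = E·4πr² = Q_enc/ε₀.
E = |Q_enc|/(4πε₀r²) = (2.25×10^-5)/(4π·8.85×10^-12·(0.115)²) = 1.53e7 N/C.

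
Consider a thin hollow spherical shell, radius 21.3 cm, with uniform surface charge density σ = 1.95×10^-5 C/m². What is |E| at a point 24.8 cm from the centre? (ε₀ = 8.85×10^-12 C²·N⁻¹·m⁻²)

E = 1.63×10^6 N/C

Use a concentric Gaussian sphere at r = 24.8 cm (r > 21.3 cm).
The entire shell is enclosed: Q_enc = σ·4πR² = (1.95×10^-5)·4π·(0.213)² = 1.112×10^-5 C.
By Gauss's law, ∮E·dA = E·4πr² = Q_enc/ε₀.
E = |Q_enc|/(4πε₀r²) = (1.112e-5)/(4π·8.85×10^-12·(0.248)²) = 1.63×10^6 N/C.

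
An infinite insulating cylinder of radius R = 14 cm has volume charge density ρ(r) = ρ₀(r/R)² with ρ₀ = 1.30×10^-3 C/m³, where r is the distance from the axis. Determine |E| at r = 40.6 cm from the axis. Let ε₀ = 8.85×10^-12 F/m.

E ≈ 1.77×10^6 V/m

Take a coaxial cylindrical Gaussian surface of radius r = 40.6 cm and length L (r > R, full charge per length enclosed).
λ_enc = 2π ∫₀^R ρ₀(r'/R)^2 r' dr' = 2πρ₀R²/4 = 4.002×10^-5 C/m.
Since E is radial and uniform over the curved surface, Φ = E·2πrL = Q_enc/ε₀ = λ_enc L/ε₀.
E = |λ_enc|/(2πε₀r) = (4.002×10^-5)/(2π·8.85×10^-12·0.406) = 1.77×10^6 N/C.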